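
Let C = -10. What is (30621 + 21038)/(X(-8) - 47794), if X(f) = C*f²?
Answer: -51659/48434 ≈ -1.0666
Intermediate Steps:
X(f) = -10*f²
(30621 + 21038)/(X(-8) - 47794) = (30621 + 21038)/(-10*(-8)² - 47794) = 51659/(-10*64 - 47794) = 51659/(-640 - 47794) = 51659/(-48434) = 51659*(-1/48434) = -51659/48434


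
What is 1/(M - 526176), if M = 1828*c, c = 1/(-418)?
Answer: -209/109971698 ≈ -1.9005e-6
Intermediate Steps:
c = -1/418 ≈ -0.0023923
M = -914/209 (M = 1828*(-1/418) = -914/209 ≈ -4.3732)
1/(M - 526176) = 1/(-914/209 - 526176) = 1/(-109971698/209) = -209/109971698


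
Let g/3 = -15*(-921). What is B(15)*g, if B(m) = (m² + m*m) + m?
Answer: 19271925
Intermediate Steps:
B(m) = m + 2*m² (B(m) = (m² + m²) + m = 2*m² + m = m + 2*m²)
g = 41445 (g = 3*(-15*(-921)) = 3*13815 = 41445)
B(15)*g = (15*(1 + 2*15))*41445 = (15*(1 + 30))*41445 = (15*31)*41445 = 465*41445 = 19271925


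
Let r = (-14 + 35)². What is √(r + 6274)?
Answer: √6715 ≈ 81.945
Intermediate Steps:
r = 441 (r = 21² = 441)
√(r + 6274) = √(441 + 6274) = √6715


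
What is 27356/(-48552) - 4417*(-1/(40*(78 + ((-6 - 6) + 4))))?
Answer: 351677/346800 ≈ 1.0141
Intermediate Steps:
27356/(-48552) - 4417*(-1/(40*(78 + ((-6 - 6) + 4)))) = 27356*(-1/48552) - 4417*(-1/(40*(78 + (-12 + 4)))) = -977/1734 - 4417*(-1/(40*(78 - 8))) = -977/1734 - 4417/(70*(-40)) = -977/1734 - 4417/(-2800) = -977/1734 - 4417*(-1/2800) = -977/1734 + 631/400 = 351677/346800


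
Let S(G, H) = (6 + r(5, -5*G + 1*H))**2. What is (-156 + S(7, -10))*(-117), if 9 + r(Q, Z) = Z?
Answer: -251316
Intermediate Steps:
r(Q, Z) = -9 + Z
S(G, H) = (-3 + H - 5*G)**2 (S(G, H) = (6 + (-9 + (-5*G + 1*H)))**2 = (6 + (-9 + (-5*G + H)))**2 = (6 + (-9 + (H - 5*G)))**2 = (6 + (-9 + H - 5*G))**2 = (-3 + H - 5*G)**2)
(-156 + S(7, -10))*(-117) = (-156 + (3 - 1*(-10) + 5*7)**2)*(-117) = (-156 + (3 + 10 + 35)**2)*(-117) = (-156 + 48**2)*(-117) = (-156 + 2304)*(-117) = 2148*(-117) = -251316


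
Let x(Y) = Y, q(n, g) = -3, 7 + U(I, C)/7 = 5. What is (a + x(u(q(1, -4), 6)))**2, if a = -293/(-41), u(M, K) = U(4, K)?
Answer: 78961/1681 ≈ 46.973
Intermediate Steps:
U(I, C) = -14 (U(I, C) = -49 + 7*5 = -49 + 35 = -14)
u(M, K) = -14
a = 293/41 (a = -293*(-1/41) = 293/41 ≈ 7.1463)
(a + x(u(q(1, -4), 6)))**2 = (293/41 - 14)**2 = (-281/41)**2 = 78961/1681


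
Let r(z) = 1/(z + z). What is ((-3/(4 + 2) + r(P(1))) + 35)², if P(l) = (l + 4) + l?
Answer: 172225/144 ≈ 1196.0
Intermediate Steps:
P(l) = 4 + 2*l (P(l) = (4 + l) + l = 4 + 2*l)
r(z) = 1/(2*z)
((-3/(4 + 2) + r(P(1))) + 35)² = ((-3/(4 + 2) + 1/(2*(4 + 2*1))) + 35)² = ((-3/6 + 1/(2*(4 + 2))) + 35)² = ((-3*⅙ + (½)/6) + 35)² = ((-½ + (½)*(⅙)) + 35)² = ((-½ + 1/12) + 35)² = (-5/12 + 35)² = (415/12)² = 172225/144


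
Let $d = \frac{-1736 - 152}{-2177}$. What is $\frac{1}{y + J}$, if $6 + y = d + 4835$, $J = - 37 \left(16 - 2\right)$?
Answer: $\frac{2177}{9386935} \approx 0.00023192$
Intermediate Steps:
$d = \frac{1888}{2177}$ ($d = \left(-1888\right) \left(- \frac{1}{2177}\right) = \frac{1888}{2177} \approx 0.86725$)
$J = -518$ ($J = \left(-37\right) 14 = -518$)
$y = \frac{10514621}{2177}$ ($y = -6 + \left(\frac{1888}{2177} + 4835\right) = -6 + \frac{10527683}{2177} = \frac{10514621}{2177} \approx 4829.9$)
$\frac{1}{y + J} = \frac{1}{\frac{10514621}{2177} - 518} = \frac{1}{\frac{9386935}{2177}} = \frac{2177}{9386935}$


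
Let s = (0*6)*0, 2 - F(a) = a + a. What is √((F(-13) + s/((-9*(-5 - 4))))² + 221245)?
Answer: √222029 ≈ 471.20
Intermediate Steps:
F(a) = 2 - 2*a (F(a) = 2 - (a + a) = 2 - 2*a)
s = 0 (s = 0*0 = 0)
√((F(-13) + s/((-9*(-5 - 4))))² + 221245) = √(((2 - 2*(-13)) + 0/((-9*(-5 - 4))))² + 221245) = √(((2 + 26) + 0/((-9*(-9))))² + 221245) = √((28 + 0/81)² + 221245) = √((28 + 0*(1/81))² + 221245) = √((28 + 0)² + 221245) = √(28² + 221245) = √(784 + 221245) = √222029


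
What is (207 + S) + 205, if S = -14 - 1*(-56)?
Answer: 454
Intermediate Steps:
S = 42 (S = -14 + 56 = 42)
(207 + S) + 205 = (207 + 42) + 205 = 249 + 205 = 454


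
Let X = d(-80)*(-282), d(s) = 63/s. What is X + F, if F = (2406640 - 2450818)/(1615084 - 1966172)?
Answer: 97515057/438860 ≈ 222.20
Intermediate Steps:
X = 8883/40 (X = (63/(-80))*(-282) = (63*(-1/80))*(-282) = -63/80*(-282) = 8883/40 ≈ 222.07)
F = 22089/175544 (F = -44178/(-351088) = -44178*(-1/351088) = 22089/175544 ≈ 0.12583)
X + F = 8883/40 + 22089/175544 = 97515057/438860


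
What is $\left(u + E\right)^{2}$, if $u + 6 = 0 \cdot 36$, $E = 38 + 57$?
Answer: $7921$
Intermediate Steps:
$E = 95$
$u = -6$ ($u = -6 + 0 \cdot 36 = -6 + 0 = -6$)
$\left(u + E\right)^{2} = \left(-6 + 95\right)^{2} = 89^{2} = 7921$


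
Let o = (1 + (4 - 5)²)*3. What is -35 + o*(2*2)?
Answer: -11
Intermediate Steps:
o = 6 (o = (1 + (-1)²)*3 = (1 + 1)*3 = 2*3 = 6)
-35 + o*(2*2) = -35 + 6*(2*2) = -35 + 6*4 = -35 + 24 = -11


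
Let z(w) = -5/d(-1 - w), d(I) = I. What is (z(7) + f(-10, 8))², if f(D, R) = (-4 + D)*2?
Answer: 47961/64 ≈ 749.39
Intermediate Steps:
f(D, R) = -8 + 2*D
z(w) = -5/(-1 - w)
(z(7) + f(-10, 8))² = (5/(1 + 7) + (-8 + 2*(-10)))² = (5/8 + (-8 - 20))² = (5*(⅛) - 28)² = (5/8 - 28)² = (-219/8)² = 47961/64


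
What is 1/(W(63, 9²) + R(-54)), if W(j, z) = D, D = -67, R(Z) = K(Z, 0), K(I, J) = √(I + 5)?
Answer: -67/4538 - 7*I/4538 ≈ -0.014764 - 0.0015425*I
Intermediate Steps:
K(I, J) = √(5 + I)
R(Z) = √(5 + Z)
W(j, z) = -67
1/(W(63, 9²) + R(-54)) = 1/(-67 + √(5 - 54)) = 1/(-67 + √(-49)) = 1/(-67 + 7*I) = (-67 - 7*I)/4538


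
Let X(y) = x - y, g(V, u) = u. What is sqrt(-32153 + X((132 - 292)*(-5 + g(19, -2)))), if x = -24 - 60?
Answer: I*sqrt(33357) ≈ 182.64*I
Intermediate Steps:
x = -84
X(y) = -84 - y
sqrt(-32153 + X((132 - 292)*(-5 + g(19, -2)))) = sqrt(-32153 + (-84 - (132 - 292)*(-5 - 2))) = sqrt(-32153 + (-84 - (-160)*(-7))) = sqrt(-32153 + (-84 - 1*1120)) = sqrt(-32153 + (-84 - 1120)) = sqrt(-32153 - 1204) = sqrt(-33357) = I*sqrt(33357)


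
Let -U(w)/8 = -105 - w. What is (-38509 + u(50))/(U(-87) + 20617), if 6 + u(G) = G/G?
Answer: -38514/20761 ≈ -1.8551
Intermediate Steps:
u(G) = -5 (u(G) = -6 + G/G = -6 + 1 = -5)
U(w) = 840 + 8*w (U(w) = -8*(-105 - w) = 840 + 8*w)
(-38509 + u(50))/(U(-87) + 20617) = (-38509 - 5)/((840 + 8*(-87)) + 20617) = -38514/((840 - 696) + 20617) = -38514/(144 + 20617) = -38514/20761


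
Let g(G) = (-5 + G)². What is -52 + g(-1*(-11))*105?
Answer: 3728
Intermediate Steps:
-52 + g(-1*(-11))*105 = -52 + (-5 - 1*(-11))²*105 = -52 + (-5 + 11)²*105 = -52 + 6²*105 = -52 + 36*105 = -52 + 3780 = 3728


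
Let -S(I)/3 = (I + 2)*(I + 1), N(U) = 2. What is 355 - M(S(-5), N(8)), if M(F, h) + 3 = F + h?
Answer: 392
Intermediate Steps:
S(I) = -3*(1 + I)*(2 + I) (S(I) = -3*(I + 2)*(I + 1) = -3*(2 + I)*(1 + I) = -3*(1 + I)*(2 + I))
M(F, h) = -3 + F + h (M(F, h) = -3 + (F + h) = -3 + F + h)
355 - M(S(-5), N(8)) = 355 - (-3 + (-6 - 9*(-5) - 3*(-5)²) + 2) = 355 - (-3 + (-6 + 45 - 3*25) + 2) = 355 - (-3 + (-6 + 45 - 75) + 2) = 355 - (-3 - 36 + 2) = 355 - 1*(-37) = 355 + 37 = 392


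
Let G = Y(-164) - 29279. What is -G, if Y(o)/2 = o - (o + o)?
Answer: 28951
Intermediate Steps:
Y(o) = -2*o (Y(o) = 2*(o - (o + o)) = 2*(o - 2*o) = 2*(-o) = -2*o)
G = -28951 (G = -2*(-164) - 29279 = 328 - 29279 = -28951)
-G = -1*(-28951) = 28951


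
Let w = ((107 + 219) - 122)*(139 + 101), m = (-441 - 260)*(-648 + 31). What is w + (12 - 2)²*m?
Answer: 43300660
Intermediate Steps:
m = 432517 (m = -701*(-617) = 432517)
w = 48960 (w = (326 - 122)*240 = 204*240 = 48960)
w + (12 - 2)²*m = 48960 + (12 - 2)²*432517 = 48960 + 10²*432517 = 48960 + 100*432517 = 48960 + 43251700 = 43300660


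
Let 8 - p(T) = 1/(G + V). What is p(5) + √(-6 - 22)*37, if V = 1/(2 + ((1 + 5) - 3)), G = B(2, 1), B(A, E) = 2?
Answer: 83/11 + 74*I*√7 ≈ 7.5455 + 195.79*I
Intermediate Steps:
G = 2
V = ⅕ (V = 1/(2 + (6 - 3)) = 1/(2 + 3) = 1/5 = ⅕ ≈ 0.20000)
p(T) = 83/11 (p(T) = 8 - 1/(2 + ⅕) = 8 - 1/11/5 = 8 - 1*5/11 = 8 - 5/11 = 83/11)
p(5) + √(-6 - 22)*37 = 83/11 + √(-6 - 22)*37 = 83/11 + √(-28)*37 = 83/11 + (2*I*√7)*37 = 83/11 + 74*I*√7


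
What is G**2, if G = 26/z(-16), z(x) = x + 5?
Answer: 676/121 ≈ 5.5868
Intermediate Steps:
z(x) = 5 + x
G = -26/11 (G = 26/(5 - 16) = 26/(-11) = 26*(-1/11) = -26/11 ≈ -2.3636)
G**2 = (-26/11)**2 = 676/121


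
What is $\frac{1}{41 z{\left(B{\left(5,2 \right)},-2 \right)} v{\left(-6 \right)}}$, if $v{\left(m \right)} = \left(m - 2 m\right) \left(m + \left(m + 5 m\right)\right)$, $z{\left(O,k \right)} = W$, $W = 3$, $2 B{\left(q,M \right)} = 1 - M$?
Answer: $- \frac{1}{30996} \approx -3.2262 \cdot 10^{-5}$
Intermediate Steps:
$B{\left(q,M \right)} = \frac{1}{2} - \frac{M}{2}$ ($B{\left(q,M \right)} = \frac{1 - M}{2} = \frac{1}{2} - \frac{M}{2}$)
$z{\left(O,k \right)} = 3$
$v{\left(m \right)} = - 7 m^{2}$ ($v{\left(m \right)} = - m \left(m + 6 m\right) = - m 7 m = - 7 m^{2}$)
$\frac{1}{41 z{\left(B{\left(5,2 \right)},-2 \right)} v{\left(-6 \right)}} = \frac{1}{41 \cdot 3 \left(- 7 \left(-6\right)^{2}\right)} = \frac{1}{123 \left(\left(-7\right) 36\right)} = \frac{1}{123 \left(-252\right)} = \frac{1}{-30996} = - \frac{1}{30996}$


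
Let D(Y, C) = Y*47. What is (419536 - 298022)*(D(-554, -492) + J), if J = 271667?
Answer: 29847362306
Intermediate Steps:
D(Y, C) = 47*Y
(419536 - 298022)*(D(-554, -492) + J) = (419536 - 298022)*(47*(-554) + 271667) = 121514*(-26038 + 271667) = 121514*245629 = 29847362306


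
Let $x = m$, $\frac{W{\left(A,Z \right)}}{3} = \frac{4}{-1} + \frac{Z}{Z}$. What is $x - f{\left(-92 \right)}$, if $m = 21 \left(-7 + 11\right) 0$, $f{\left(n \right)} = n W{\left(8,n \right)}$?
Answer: $-828$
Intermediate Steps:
$W{\left(A,Z \right)} = -9$ ($W{\left(A,Z \right)} = 3 \left(\frac{4}{-1} + \frac{Z}{Z}\right) = 3 \left(4 \left(-1\right) + 1\right) = 3 \left(-4 + 1\right) = 3 \left(-3\right) = -9$)
$f{\left(n \right)} = - 9 n$ ($f{\left(n \right)} = n \left(-9\right) = - 9 n$)
$m = 0$ ($m = 21 \cdot 4 \cdot 0 = 84 \cdot 0 = 0$)
$x = 0$
$x - f{\left(-92 \right)} = 0 - \left(-9\right) \left(-92\right) = 0 - 828 = -828$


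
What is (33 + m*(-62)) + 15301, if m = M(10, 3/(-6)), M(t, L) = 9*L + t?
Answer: 14993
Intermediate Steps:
M(t, L) = t + 9*L
m = 11/2 (m = 10 + 9*(3/(-6)) = 10 + 9*(3*(-1/6)) = 10 + 9*(-1/2) = 10 - 9/2 = 11/2 ≈ 5.5000)
(33 + m*(-62)) + 15301 = (33 + (11/2)*(-62)) + 15301 = (33 - 341) + 15301 = -308 + 15301 = 14993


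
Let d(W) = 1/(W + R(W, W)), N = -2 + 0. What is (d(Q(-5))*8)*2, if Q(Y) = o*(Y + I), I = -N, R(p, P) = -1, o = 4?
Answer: -16/13 ≈ -1.2308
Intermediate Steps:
N = -2
I = 2 (I = -1*(-2) = 2)
Q(Y) = 8 + 4*Y (Q(Y) = 4*(Y + 2) = 4*(2 + Y) = 8 + 4*Y)
d(W) = 1/(-1 + W) (d(W) = 1/(W - 1) = 1/(-1 + W))
(d(Q(-5))*8)*2 = (8/(-1 + (8 + 4*(-5))))*2 = (8/(-1 + (8 - 20)))*2 = (8/(-1 - 12))*2 = (8/(-13))*2 = -1/13*8*2 = -8/13*2 = -16/13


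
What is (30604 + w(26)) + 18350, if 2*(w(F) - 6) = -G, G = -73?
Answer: 97993/2 ≈ 48997.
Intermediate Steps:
w(F) = 85/2 (w(F) = 6 + (-1*(-73))/2 = 6 + (1/2)*73 = 6 + 73/2 = 85/2)
(30604 + w(26)) + 18350 = (30604 + 85/2) + 18350 = 61293/2 + 18350 = 97993/2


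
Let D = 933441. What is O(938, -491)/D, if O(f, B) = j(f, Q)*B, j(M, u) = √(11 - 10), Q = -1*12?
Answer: -491/933441 ≈ -0.00052601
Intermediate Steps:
Q = -12
j(M, u) = 1 (j(M, u) = √1 = 1)
O(f, B) = B (O(f, B) = 1*B = B)
O(938, -491)/D = -491/933441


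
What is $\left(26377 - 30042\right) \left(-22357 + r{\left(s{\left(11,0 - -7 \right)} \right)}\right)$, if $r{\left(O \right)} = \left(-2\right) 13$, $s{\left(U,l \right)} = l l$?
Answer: $82033695$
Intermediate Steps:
$s{\left(U,l \right)} = l^{2}$
$r{\left(O \right)} = -26$
$\left(26377 - 30042\right) \left(-22357 + r{\left(s{\left(11,0 - -7 \right)} \right)}\right) = \left(26377 - 30042\right) \left(-22357 - 26\right) = \left(-3665\right) \left(-22383\right) = 82033695$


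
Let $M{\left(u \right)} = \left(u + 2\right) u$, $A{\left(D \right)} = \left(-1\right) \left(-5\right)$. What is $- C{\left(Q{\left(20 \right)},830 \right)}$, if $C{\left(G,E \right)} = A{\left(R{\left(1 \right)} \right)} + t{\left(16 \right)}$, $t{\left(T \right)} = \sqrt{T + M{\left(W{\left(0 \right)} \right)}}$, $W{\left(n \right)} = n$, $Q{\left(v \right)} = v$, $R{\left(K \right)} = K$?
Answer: $-9$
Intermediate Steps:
$A{\left(D \right)} = 5$
$M{\left(u \right)} = u \left(2 + u\right)$ ($M{\left(u \right)} = \left(2 + u\right) u = u \left(2 + u\right)$)
$t{\left(T \right)} = \sqrt{T}$ ($t{\left(T \right)} = \sqrt{T + 0 \left(2 + 0\right)} = \sqrt{T + 0 \cdot 2} = \sqrt{T + 0} = \sqrt{T}$)
$C{\left(G,E \right)} = 9$ ($C{\left(G,E \right)} = 5 + \sqrt{16} = 5 + 4 = 9$)
$- C{\left(Q{\left(20 \right)},830 \right)} = \left(-1\right) 9 = -9$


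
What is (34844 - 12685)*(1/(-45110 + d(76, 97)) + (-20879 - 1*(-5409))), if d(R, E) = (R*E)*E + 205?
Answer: -229737180229511/670179 ≈ -3.4280e+8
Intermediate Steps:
d(R, E) = 205 + R*E² (d(R, E) = (E*R)*E + 205 = R*E² + 205 = 205 + R*E²)
(34844 - 12685)*(1/(-45110 + d(76, 97)) + (-20879 - 1*(-5409))) = (34844 - 12685)*(1/(-45110 + (205 + 76*97²)) + (-20879 - 1*(-5409))) = 22159*(1/(-45110 + (205 + 76*9409)) + (-20879 + 5409)) = 22159*(1/(-45110 + (205 + 715084)) - 15470) = 22159*(1/(-45110 + 715289) - 15470) = 22159*(1/670179 - 15470) = 22159*(-10367669129/670179) = -229737180229511/670179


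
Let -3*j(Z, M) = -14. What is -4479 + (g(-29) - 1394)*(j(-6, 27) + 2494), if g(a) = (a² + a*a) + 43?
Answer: 2467739/3 ≈ 8.2258e+5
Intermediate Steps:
j(Z, M) = 14/3 (j(Z, M) = -⅓*(-14) = 14/3)
g(a) = 43 + 2*a² (g(a) = (a² + a²) + 43 = 2*a² + 43 = 43 + 2*a²)
-4479 + (g(-29) - 1394)*(j(-6, 27) + 2494) = -4479 + ((43 + 2*(-29)²) - 1394)*(14/3 + 2494) = -4479 + ((43 + 2*841) - 1394)*(7496/3) = -4479 + ((43 + 1682) - 1394)*(7496/3) = -4479 + (1725 - 1394)*(7496/3) = -4479 + 331*(7496/3) = -4479 + 2481176/3 = 2467739/3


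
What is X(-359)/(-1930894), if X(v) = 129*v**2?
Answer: -16625649/1930894 ≈ -8.6103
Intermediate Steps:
X(-359)/(-1930894) = (129*(-359)**2)/(-1930894) = (129*128881)*(-1/1930894) = 16625649*(-1/1930894) = -16625649/1930894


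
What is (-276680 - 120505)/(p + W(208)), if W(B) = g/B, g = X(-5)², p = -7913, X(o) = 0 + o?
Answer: 82614480/1645879 ≈ 50.195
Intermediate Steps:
X(o) = o
g = 25 (g = (-5)² = 25)
W(B) = 25/B
(-276680 - 120505)/(p + W(208)) = (-276680 - 120505)/(-7913 + 25/208) = -397185/(-7913 + 25*(1/208)) = -397185/(-7913 + 25/208) = -397185/(-1645879/208) = -397185*(-208/1645879) = 82614480/1645879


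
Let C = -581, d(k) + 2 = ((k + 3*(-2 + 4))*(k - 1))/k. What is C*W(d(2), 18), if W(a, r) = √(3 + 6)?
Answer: -1743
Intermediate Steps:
d(k) = -2 + (-1 + k)*(6 + k)/k (d(k) = -2 + ((k + 3*(-2 + 4))*(k - 1))/k = -2 + ((k + 3*2)*(-1 + k))/k = -2 + ((k + 6)*(-1 + k))/k = -2 + ((6 + k)*(-1 + k))/k = -2 + ((-1 + k)*(6 + k))/k = -2 + (-1 + k)*(6 + k)/k)
W(a, r) = 3 (W(a, r) = √9 = 3)
C*W(d(2), 18) = -581*3 = -1743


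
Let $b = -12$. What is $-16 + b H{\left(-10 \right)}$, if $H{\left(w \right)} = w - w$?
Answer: $-16$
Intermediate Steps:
$H{\left(w \right)} = 0$
$-16 + b H{\left(-10 \right)} = -16 - 0 = -16 + 0 = -16$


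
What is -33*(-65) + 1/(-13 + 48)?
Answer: 75076/35 ≈ 2145.0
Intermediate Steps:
-33*(-65) + 1/(-13 + 48) = 2145 + 1/35 = 75076/35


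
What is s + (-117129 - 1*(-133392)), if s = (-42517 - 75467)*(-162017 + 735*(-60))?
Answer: 24318524391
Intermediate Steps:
s = 24318508128 (s = -117984*(-162017 - 44100) = -117984*(-206117) = 24318508128)
s + (-117129 - 1*(-133392)) = 24318508128 + (-117129 - 1*(-133392)) = 24318508128 + (-117129 + 133392) = 24318508128 + 16263 = 24318524391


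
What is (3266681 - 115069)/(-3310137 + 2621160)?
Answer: -3151612/688977 ≈ -4.5743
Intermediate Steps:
(3266681 - 115069)/(-3310137 + 2621160) = 3151612/(-688977) = 3151612*(-1/688977) = -3151612/688977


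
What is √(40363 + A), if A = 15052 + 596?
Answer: √56011 ≈ 236.67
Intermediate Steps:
A = 15648
√(40363 + A) = √(40363 + 15648) = √56011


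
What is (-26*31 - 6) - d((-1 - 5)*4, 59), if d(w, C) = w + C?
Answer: -847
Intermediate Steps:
d(w, C) = C + w
(-26*31 - 6) - d((-1 - 5)*4, 59) = (-26*31 - 6) - (59 + (-1 - 5)*4) = (-806 - 6) - (59 - 6*4) = -812 - (59 - 24) = -812 - 1*35 = -812 - 35 = -847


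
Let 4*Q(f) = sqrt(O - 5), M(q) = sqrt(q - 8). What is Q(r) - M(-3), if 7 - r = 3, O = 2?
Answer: I*(-sqrt(11) + sqrt(3)/4) ≈ -2.8836*I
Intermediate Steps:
r = 4 (r = 7 - 1*3 = 7 - 3 = 4)
M(q) = sqrt(-8 + q)
Q(f) = I*sqrt(3)/4 (Q(f) = sqrt(2 - 5)/4 = sqrt(-3)/4 = (I*sqrt(3))/4 = I*sqrt(3)/4)
Q(r) - M(-3) = I*sqrt(3)/4 - sqrt(-8 - 3) = I*sqrt(3)/4 - sqrt(-11) = I*sqrt(3)/4 - I*sqrt(11) = -I*sqrt(11) + I*sqrt(3)/4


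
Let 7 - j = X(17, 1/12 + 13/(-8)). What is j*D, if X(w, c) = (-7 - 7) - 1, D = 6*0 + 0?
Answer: 0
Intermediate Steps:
D = 0 (D = 0 + 0 = 0)
X(w, c) = -15 (X(w, c) = -14 - 1 = -15)
j = 22 (j = 7 - 1*(-15) = 7 + 15 = 22)
j*D = 22*0 = 0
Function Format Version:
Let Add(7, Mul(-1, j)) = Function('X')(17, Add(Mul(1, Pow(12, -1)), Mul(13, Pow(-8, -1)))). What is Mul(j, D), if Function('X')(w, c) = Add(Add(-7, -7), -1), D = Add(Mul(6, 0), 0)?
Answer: 0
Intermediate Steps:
D = 0 (D = Add(0, 0) = 0)
Function('X')(w, c) = -15 (Function('X')(w, c) = Add(-14, -1) = -15)
j = 22 (j = Add(7, Mul(-1, -15)) = Add(7, 15) = 22)
Mul(j, D) = Mul(22, 0) = 0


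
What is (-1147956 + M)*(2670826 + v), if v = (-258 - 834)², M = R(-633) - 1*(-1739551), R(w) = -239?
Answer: 2284579721240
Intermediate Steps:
M = 1739312 (M = -239 - 1*(-1739551) = -239 + 1739551 = 1739312)
v = 1192464 (v = (-1092)² = 1192464)
(-1147956 + M)*(2670826 + v) = (-1147956 + 1739312)*(2670826 + 1192464) = 591356*3863290 = 2284579721240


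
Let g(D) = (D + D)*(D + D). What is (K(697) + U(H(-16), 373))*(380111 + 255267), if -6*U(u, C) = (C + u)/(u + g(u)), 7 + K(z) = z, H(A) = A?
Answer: 63125757367/144 ≈ 4.3837e+8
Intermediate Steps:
g(D) = 4*D**2 (g(D) = (2*D)*(2*D) = 4*D**2)
K(z) = -7 + z
U(u, C) = -(C + u)/(6*(u + 4*u**2))
(K(697) + U(H(-16), 373))*(380111 + 255267) = ((-7 + 697) + (1/6)*(-1*373 - 1*(-16))/(-16*(1 + 4*(-16))))*(380111 + 255267) = (690 + (1/6)*(-1/16)*(-373 + 16)/(1 - 64))*635378 = (690 + (1/6)*(-1/16)*(-357)/(-63))*635378 = (690 + (1/6)*(-1/16)*(-1/63)*(-357))*635378 = (690 - 17/288)*635378 = (198703/288)*635378 = 63125757367/144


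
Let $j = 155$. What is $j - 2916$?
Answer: $-2761$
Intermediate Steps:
$j - 2916 = 155 - 2916 = -2761$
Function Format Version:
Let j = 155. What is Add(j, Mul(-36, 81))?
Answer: -2761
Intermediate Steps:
Add(j, Mul(-36, 81)) = Add(155, Mul(-36, 81)) = Add(155, -2916) = -2761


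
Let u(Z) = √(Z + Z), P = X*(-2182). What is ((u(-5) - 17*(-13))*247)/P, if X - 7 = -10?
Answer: 54587/6546 + 247*I*√10/6546 ≈ 8.339 + 0.11932*I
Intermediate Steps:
X = -3 (X = 7 - 10 = -3)
P = 6546 (P = -3*(-2182) = 6546)
u(Z) = √2*√Z (u(Z) = √(2*Z) = √2*√Z)
((u(-5) - 17*(-13))*247)/P = ((√2*√(-5) - 17*(-13))*247)/6546 = ((√2*(I*√5) + 221)*247)*(1/6546) = ((I*√10 + 221)*247)*(1/6546) = ((221 + I*√10)*247)*(1/6546) = (54587 + 247*I*√10)*(1/6546) = 54587/6546 + 247*I*√10/6546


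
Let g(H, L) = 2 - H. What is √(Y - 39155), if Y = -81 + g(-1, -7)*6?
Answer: I*√39218 ≈ 198.04*I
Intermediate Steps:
Y = -63 (Y = -81 + (2 - 1*(-1))*6 = -81 + (2 + 1)*6 = -81 + 3*6 = -81 + 18 = -63)
√(Y - 39155) = √(-63 - 39155) = √(-39218) = I*√39218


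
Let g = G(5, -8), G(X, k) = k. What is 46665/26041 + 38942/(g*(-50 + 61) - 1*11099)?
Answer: -492047267/291320667 ≈ -1.6890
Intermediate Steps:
g = -8
46665/26041 + 38942/(g*(-50 + 61) - 1*11099) = 46665/26041 + 38942/(-8*(-50 + 61) - 1*11099) = 46665*(1/26041) + 38942/(-8*11 - 11099) = 46665/26041 + 38942/(-88 - 11099) = 46665/26041 + 38942/(-11187) = 46665/26041 + 38942*(-1/11187) = 46665/26041 - 38942/11187 = -492047267/291320667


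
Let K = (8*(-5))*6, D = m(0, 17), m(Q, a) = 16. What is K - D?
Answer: -256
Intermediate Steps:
D = 16
K = -240 (K = -40*6 = -240)
K - D = -240 - 1*16 = -240 - 16 = -256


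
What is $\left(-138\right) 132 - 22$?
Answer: $-18238$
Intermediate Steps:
$\left(-138\right) 132 - 22 = -18216 - 22 = -18238$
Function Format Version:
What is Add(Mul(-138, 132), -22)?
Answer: -18238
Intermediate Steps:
Add(Mul(-138, 132), -22) = Add(-18216, -22) = -18238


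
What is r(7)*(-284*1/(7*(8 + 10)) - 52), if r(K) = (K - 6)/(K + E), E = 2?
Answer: -3418/567 ≈ -6.0282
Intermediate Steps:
r(K) = (-6 + K)/(2 + K) (r(K) = (K - 6)/(K + 2) = (-6 + K)/(2 + K))
r(7)*(-284*1/(7*(8 + 10)) - 52) = ((-6 + 7)/(2 + 7))*(-284*1/(7*(8 + 10)) - 52) = (1/9)*(-284/(18*7) - 52) = ((⅑)*1)*(-284/126 - 52) = (-284*1/126 - 52)/9 = (-142/63 - 52)/9 = (⅑)*(-3418/63) = -3418/567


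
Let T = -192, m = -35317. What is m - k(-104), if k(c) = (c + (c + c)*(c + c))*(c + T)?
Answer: 12740043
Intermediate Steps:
k(c) = (-192 + c)*(c + 4*c²) (k(c) = (c + (c + c)*(c + c))*(c - 192) = (c + (2*c)*(2*c))*(-192 + c) = (c + 4*c²)*(-192 + c) = (-192 + c)*(c + 4*c²))
m - k(-104) = -35317 - (-104)*(-192 - 767*(-104) + 4*(-104)²) = -35317 - (-104)*(-192 + 79768 + 4*10816) = -35317 - (-104)*(-192 + 79768 + 43264) = -35317 - (-104)*122840 = -35317 - 1*(-12775360) = -35317 + 12775360 = 12740043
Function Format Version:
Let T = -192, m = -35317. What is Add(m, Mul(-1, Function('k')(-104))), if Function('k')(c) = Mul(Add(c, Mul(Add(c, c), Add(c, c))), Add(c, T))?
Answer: 12740043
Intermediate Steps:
Function('k')(c) = Mul(Add(-192, c), Add(c, Mul(4, Pow(c, 2)))) (Function('k')(c) = Mul(Add(c, Mul(Add(c, c), Add(c, c))), Add(c, -192)) = Mul(Add(c, Mul(Mul(2, c), Mul(2, c))), Add(-192, c)) = Mul(Add(c, Mul(4, Pow(c, 2))), Add(-192, c)) = Mul(Add(-192, c), Add(c, Mul(4, Pow(c, 2)))))
Add(m, Mul(-1, Function('k')(-104))) = Add(-35317, Mul(-1, Mul(-104, Add(-192, Mul(-767, -104), Mul(4, Pow(-104, 2)))))) = Add(-35317, Mul(-1, Mul(-104, Add(-192, 79768, Mul(4, 10816))))) = Add(-35317, Mul(-1, Mul(-104, Add(-192, 79768, 43264)))) = Add(-35317, Mul(-1, Mul(-104, 122840))) = Add(-35317, Mul(-1, -12775360)) = Add(-35317, 12775360) = 12740043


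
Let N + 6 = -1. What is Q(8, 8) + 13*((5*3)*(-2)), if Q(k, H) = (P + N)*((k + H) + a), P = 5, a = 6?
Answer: -434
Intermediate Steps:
N = -7 (N = -6 - 1 = -7)
Q(k, H) = -12 - 2*H - 2*k (Q(k, H) = (5 - 7)*((k + H) + 6) = -2*((H + k) + 6) = -2*(6 + H + k) = -12 - 2*H - 2*k)
Q(8, 8) + 13*((5*3)*(-2)) = (-12 - 2*8 - 2*8) + 13*((5*3)*(-2)) = (-12 - 16 - 16) + 13*(15*(-2)) = -44 + 13*(-30) = -44 - 390 = -434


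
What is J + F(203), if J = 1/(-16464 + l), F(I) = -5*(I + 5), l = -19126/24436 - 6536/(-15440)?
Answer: -100942868134625/97060444461 ≈ -1040.0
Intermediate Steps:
l = -2118621/5895185 (l = -19126*1/24436 - 6536*(-1/15440) = -9563/12218 + 817/1930 = -2118621/5895185 ≈ -0.35938)
F(I) = -25 - 5*I (F(I) = -5*(5 + I) = -25 - 5*I)
J = -5895185/97060444461 (J = 1/(-16464 - 2118621/5895185) = 1/(-97060444461/5895185) = -5895185/97060444461 ≈ -6.0737e-5)
J + F(203) = -5895185/97060444461 + (-25 - 5*203) = -5895185/97060444461 + (-25 - 1015) = -5895185/97060444461 - 1040 = -100942868134625/97060444461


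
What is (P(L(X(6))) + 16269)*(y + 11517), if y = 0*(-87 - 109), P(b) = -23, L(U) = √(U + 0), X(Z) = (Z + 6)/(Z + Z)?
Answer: 187105182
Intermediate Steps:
X(Z) = (6 + Z)/(2*Z) (X(Z) = (6 + Z)/((2*Z)) = (6 + Z)*(1/(2*Z)) = (6 + Z)/(2*Z))
L(U) = √U
y = 0 (y = 0*(-196) = 0)
(P(L(X(6))) + 16269)*(y + 11517) = (-23 + 16269)*(0 + 11517) = 16246*11517 = 187105182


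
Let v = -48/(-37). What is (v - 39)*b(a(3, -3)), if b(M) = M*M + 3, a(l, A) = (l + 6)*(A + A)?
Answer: -4072005/37 ≈ -1.1005e+5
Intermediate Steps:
a(l, A) = 2*A*(6 + l) (a(l, A) = (6 + l)*(2*A) = 2*A*(6 + l))
v = 48/37 (v = -48*(-1/37) = 48/37 ≈ 1.2973)
b(M) = 3 + M**2 (b(M) = M**2 + 3 = 3 + M**2)
(v - 39)*b(a(3, -3)) = (48/37 - 39)*(3 + (2*(-3)*(6 + 3))**2) = -1395*(3 + (2*(-3)*9)**2)/37 = -1395*(3 + (-54)**2)/37 = -1395*(3 + 2916)/37 = -1395/37*2919 = -4072005/37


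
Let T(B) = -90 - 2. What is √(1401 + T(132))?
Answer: √1309 ≈ 36.180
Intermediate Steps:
T(B) = -92
√(1401 + T(132)) = √(1401 - 92) = √1309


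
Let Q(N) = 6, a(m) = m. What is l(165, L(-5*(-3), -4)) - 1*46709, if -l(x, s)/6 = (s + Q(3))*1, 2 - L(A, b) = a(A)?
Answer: -46667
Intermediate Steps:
L(A, b) = 2 - A
l(x, s) = -36 - 6*s (l(x, s) = -6*(s + 6) = -6*(6 + s) = -36 - 6*s)
l(165, L(-5*(-3), -4)) - 1*46709 = (-36 - 6*(2 - (-5)*(-3))) - 1*46709 = (-36 - 6*(2 - 1*15)) - 46709 = (-36 - 6*(2 - 15)) - 46709 = (-36 - 6*(-13)) - 46709 = (-36 + 78) - 46709 = 42 - 46709 = -46667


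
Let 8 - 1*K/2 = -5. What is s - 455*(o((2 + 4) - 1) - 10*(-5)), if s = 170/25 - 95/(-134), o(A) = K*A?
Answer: -54867969/670 ≈ -81893.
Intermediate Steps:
K = 26 (K = 16 - 2*(-5) = 16 + 10 = 26)
o(A) = 26*A
s = 5031/670 (s = 170*(1/25) - 95*(-1/134) = 34/5 + 95/134 = 5031/670 ≈ 7.5090)
s - 455*(o((2 + 4) - 1) - 10*(-5)) = 5031/670 - 455*(26*((2 + 4) - 1) - 10*(-5)) = 5031/670 - 455*(26*(6 - 1) + 50) = 5031/670 - 455*(26*5 + 50) = 5031/670 - 455*(130 + 50) = 5031/670 - 455*180 = 5031/670 - 81900 = -54867969/670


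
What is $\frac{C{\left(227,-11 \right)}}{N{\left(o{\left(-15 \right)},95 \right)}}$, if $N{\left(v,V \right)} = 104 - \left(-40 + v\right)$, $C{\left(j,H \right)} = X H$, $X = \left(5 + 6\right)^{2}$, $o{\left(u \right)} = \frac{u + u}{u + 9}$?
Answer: $- \frac{1331}{139} \approx -9.5755$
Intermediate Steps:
$o{\left(u \right)} = \frac{2 u}{9 + u}$
$X = 121$ ($X = 11^{2} = 121$)
$C{\left(j,H \right)} = 121 H$
$N{\left(v,V \right)} = 144 - v$ ($N{\left(v,V \right)} = 104 - \left(-40 + v\right) = 144 - v$)
$\frac{C{\left(227,-11 \right)}}{N{\left(o{\left(-15 \right)},95 \right)}} = \frac{121 \left(-11\right)}{144 - 2 \left(-15\right) \frac{1}{9 - 15}} = - \frac{1331}{144 - 2 \left(-15\right) \frac{1}{-6}} = - \frac{1331}{144 - 2 \left(-15\right) \left(- \frac{1}{6}\right)} = - \frac{1331}{144 - 5} = - \frac{1331}{139}$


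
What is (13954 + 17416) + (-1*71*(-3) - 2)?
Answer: 31581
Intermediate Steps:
(13954 + 17416) + (-1*71*(-3) - 2) = 31370 + (-71*(-3) - 2) = 31370 + (213 - 2) = 31370 + 211 = 31581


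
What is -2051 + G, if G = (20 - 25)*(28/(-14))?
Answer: -2041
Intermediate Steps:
G = 10 (G = -140*(-1)/14 = -5*(-2) = 10)
-2051 + G = -2051 + 10 = -2041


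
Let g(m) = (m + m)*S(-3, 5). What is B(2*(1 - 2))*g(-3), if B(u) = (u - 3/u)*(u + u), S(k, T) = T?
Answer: -60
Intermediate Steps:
g(m) = 10*m (g(m) = (m + m)*5 = (2*m)*5 = 10*m)
B(u) = 2*u*(u - 3/u) (B(u) = (u - 3/u)*(2*u) = 2*u*(u - 3/u))
B(2*(1 - 2))*g(-3) = (-6 + 2*(2*(1 - 2))²)*(10*(-3)) = (-6 + 2*(2*(-1))²)*(-30) = (-6 + 2*(-2)²)*(-30) = (-6 + 2*4)*(-30) = (-6 + 8)*(-30) = 2*(-30) = -60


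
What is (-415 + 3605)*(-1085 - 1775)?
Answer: -9123400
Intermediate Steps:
(-415 + 3605)*(-1085 - 1775) = 3190*(-2860) = -9123400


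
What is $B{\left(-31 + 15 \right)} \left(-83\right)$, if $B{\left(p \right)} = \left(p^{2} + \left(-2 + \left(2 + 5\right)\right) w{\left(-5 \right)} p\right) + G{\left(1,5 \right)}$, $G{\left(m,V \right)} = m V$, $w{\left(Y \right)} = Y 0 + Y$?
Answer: $-54863$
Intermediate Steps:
$w{\left(Y \right)} = Y$ ($w{\left(Y \right)} = 0 + Y = Y$)
$G{\left(m,V \right)} = V m$
$B{\left(p \right)} = 5 + p^{2} - 25 p$ ($B{\left(p \right)} = \left(p^{2} + \left(-2 + \left(2 + 5\right)\right) \left(-5\right) p\right) + 5 \cdot 1 = \left(p^{2} + \left(-2 + 7\right) \left(-5\right) p\right) + 5 = \left(p^{2} + 5 \left(-5\right) p\right) + 5 = \left(p^{2} - 25 p\right) + 5 = 5 + p^{2} - 25 p$)
$B{\left(-31 + 15 \right)} \left(-83\right) = \left(5 + \left(-31 + 15\right)^{2} - 25 \left(-31 + 15\right)\right) \left(-83\right) = \left(5 + \left(-16\right)^{2} - -400\right) \left(-83\right) = \left(5 + 256 + 400\right) \left(-83\right) = 661 \left(-83\right) = -54863$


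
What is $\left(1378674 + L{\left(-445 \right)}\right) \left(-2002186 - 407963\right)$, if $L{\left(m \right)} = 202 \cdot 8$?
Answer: $-3326704563210$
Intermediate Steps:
$L{\left(m \right)} = 1616$
$\left(1378674 + L{\left(-445 \right)}\right) \left(-2002186 - 407963\right) = \left(1378674 + 1616\right) \left(-2002186 - 407963\right) = 1380290 \left(-2410149\right) = -3326704563210$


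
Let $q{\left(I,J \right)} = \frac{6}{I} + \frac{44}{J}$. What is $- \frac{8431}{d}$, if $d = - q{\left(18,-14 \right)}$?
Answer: $- \frac{177051}{59} \approx -3000.9$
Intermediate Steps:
$d = \frac{59}{21}$ ($d = - (\frac{6}{18} + \frac{44}{-14}) = - (6 \cdot \frac{1}{18} + 44 \left(- \frac{1}{14}\right)) = - (\frac{1}{3} - \frac{22}{7}) = \left(-1\right) \left(- \frac{59}{21}\right) = \frac{59}{21} \approx 2.8095$)
$- \frac{8431}{d} = - \frac{8431}{\frac{59}{21}} = \left(-8431\right) \frac{21}{59} = - \frac{177051}{59}$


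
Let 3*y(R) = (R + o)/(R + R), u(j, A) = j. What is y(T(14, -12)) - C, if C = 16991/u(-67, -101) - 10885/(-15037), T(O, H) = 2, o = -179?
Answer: 959616227/4029916 ≈ 238.12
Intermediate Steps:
y(R) = (-179 + R)/(6*R) (y(R) = ((R - 179)/(R + R))/3 = ((-179 + R)/((2*R)))/3 = ((-179 + R)*(1/(2*R)))/3 = ((-179 + R)/(2*R))/3 = (-179 + R)/(6*R))
C = -254764372/1007479 (C = 16991/(-67) - 10885/(-15037) = 16991*(-1/67) - 10885*(-1/15037) = -16991/67 + 10885/15037 = -254764372/1007479 ≈ -252.87)
y(T(14, -12)) - C = (⅙)*(-179 + 2)/2 - 1*(-254764372/1007479) = (⅙)*(½)*(-177) + 254764372/1007479 = -59/4 + 254764372/1007479 = 959616227/4029916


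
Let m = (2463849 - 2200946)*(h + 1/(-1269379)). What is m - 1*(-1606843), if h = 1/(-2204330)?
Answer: 32818649850349159/20424308110 ≈ 1.6068e+6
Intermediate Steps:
h = -1/2204330 ≈ -4.5365e-7
m = -6666047571/20424308110 (m = (2463849 - 2200946)*(-1/2204330 + 1/(-1269379)) = 262903*(-1/2204330 - 1/1269379) = 262903*(-3473709/2798130211070) = -6666047571/20424308110 ≈ -0.32638)
m - 1*(-1606843) = -6666047571/20424308110 - 1*(-1606843) = -6666047571/20424308110 + 1606843 = 32818649850349159/20424308110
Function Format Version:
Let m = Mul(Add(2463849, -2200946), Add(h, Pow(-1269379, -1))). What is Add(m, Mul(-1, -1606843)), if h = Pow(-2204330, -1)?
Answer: Rational(32818649850349159, 20424308110) ≈ 1.6068e+6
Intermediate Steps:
h = Rational(-1, 2204330) ≈ -4.5365e-7
m = Rational(-6666047571, 20424308110) (m = Mul(Add(2463849, -2200946), Add(Rational(-1, 2204330), Pow(-1269379, -1))) = Mul(262903, Add(Rational(-1, 2204330), Rational(-1, 1269379))) = Mul(262903, Rational(-3473709, 2798130211070)) = Rational(-6666047571, 20424308110) ≈ -0.32638)
Add(m, Mul(-1, -1606843)) = Add(Rational(-6666047571, 20424308110), Mul(-1, -1606843)) = Add(Rational(-6666047571, 20424308110), 1606843) = Rational(32818649850349159, 20424308110)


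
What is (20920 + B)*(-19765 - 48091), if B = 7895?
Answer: -1955270640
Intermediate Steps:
(20920 + B)*(-19765 - 48091) = (20920 + 7895)*(-19765 - 48091) = 28815*(-67856) = -1955270640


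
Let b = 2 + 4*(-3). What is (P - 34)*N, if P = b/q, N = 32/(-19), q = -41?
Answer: 44288/779 ≈ 56.852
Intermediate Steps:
b = -10 (b = 2 - 12 = -10)
N = -32/19 (N = 32*(-1/19) = -32/19 ≈ -1.6842)
P = 10/41 (P = -10/(-41) = -10*(-1/41) = 10/41 ≈ 0.24390)
(P - 34)*N = (10/41 - 34)*(-32/19) = -1384/41*(-32/19) = 44288/779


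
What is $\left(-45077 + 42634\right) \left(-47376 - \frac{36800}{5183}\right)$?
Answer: $\frac{599968083344}{5183} \approx 1.1576 \cdot 10^{8}$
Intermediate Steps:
$\left(-45077 + 42634\right) \left(-47376 - \frac{36800}{5183}\right) = - 2443 \left(-47376 - 36800 \cdot \frac{1}{5183}\right) = - 2443 \left(-47376 - \frac{36800}{5183}\right) = \left(-2443\right) \left(- \frac{245586608}{5183}\right) = \frac{599968083344}{5183}$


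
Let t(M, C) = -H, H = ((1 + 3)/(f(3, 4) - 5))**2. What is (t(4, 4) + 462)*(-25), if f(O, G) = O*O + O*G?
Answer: -184775/16 ≈ -11548.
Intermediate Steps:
f(O, G) = O**2 + G*O
H = 1/16 (H = ((1 + 3)/(3*(4 + 3) - 5))**2 = (4/(3*7 - 5))**2 = (4/(21 - 5))**2 = (4/16)**2 = (4*(1/16))**2 = (1/4)**2 = 1/16 ≈ 0.062500)
t(M, C) = -1/16 (t(M, C) = -1*1/16 = -1/16)
(t(4, 4) + 462)*(-25) = (-1/16 + 462)*(-25) = (7391/16)*(-25) = -184775/16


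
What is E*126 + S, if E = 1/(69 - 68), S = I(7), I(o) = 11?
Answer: 137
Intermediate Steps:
S = 11
E = 1 (E = 1/1 = 1)
E*126 + S = 1*126 + 11 = 126 + 11 = 137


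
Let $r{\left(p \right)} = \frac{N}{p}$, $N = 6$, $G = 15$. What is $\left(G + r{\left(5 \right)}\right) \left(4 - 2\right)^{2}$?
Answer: $\frac{324}{5} \approx 64.8$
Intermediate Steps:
$r{\left(p \right)} = \frac{6}{p}$
$\left(G + r{\left(5 \right)}\right) \left(4 - 2\right)^{2} = \left(15 + \frac{6}{5}\right) \left(4 - 2\right)^{2} = \left(15 + 6 \cdot \frac{1}{5}\right) 2^{2} = \left(15 + \frac{6}{5}\right) 4 = \frac{81}{5} \cdot 4 = \frac{324}{5}$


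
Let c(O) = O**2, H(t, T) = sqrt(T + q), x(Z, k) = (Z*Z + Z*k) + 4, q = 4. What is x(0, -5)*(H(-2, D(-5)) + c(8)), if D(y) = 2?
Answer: 256 + 4*sqrt(6) ≈ 265.80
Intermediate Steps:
x(Z, k) = 4 + Z**2 + Z*k (x(Z, k) = (Z**2 + Z*k) + 4 = 4 + Z**2 + Z*k)
H(t, T) = sqrt(4 + T) (H(t, T) = sqrt(T + 4) = sqrt(4 + T))
x(0, -5)*(H(-2, D(-5)) + c(8)) = (4 + 0**2 + 0*(-5))*(sqrt(4 + 2) + 8**2) = (4 + 0 + 0)*(sqrt(6) + 64) = 4*(64 + sqrt(6)) = 256 + 4*sqrt(6)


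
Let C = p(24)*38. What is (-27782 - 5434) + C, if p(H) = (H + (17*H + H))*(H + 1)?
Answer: 399984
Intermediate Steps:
p(H) = 19*H*(1 + H) (p(H) = (H + 18*H)*(1 + H) = (19*H)*(1 + H) = 19*H*(1 + H))
C = 433200 (C = (19*24*(1 + 24))*38 = (19*24*25)*38 = 11400*38 = 433200)
(-27782 - 5434) + C = (-27782 - 5434) + 433200 = -33216 + 433200 = 399984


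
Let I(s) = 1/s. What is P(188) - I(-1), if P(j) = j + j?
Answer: 377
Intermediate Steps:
P(j) = 2*j
P(188) - I(-1) = 2*188 - 1/(-1) = 376 - 1*(-1) = 376 + 1 = 377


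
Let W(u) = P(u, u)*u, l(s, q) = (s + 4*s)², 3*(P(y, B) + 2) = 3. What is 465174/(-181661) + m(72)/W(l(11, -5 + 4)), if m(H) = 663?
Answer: -1527592593/549524525 ≈ -2.7798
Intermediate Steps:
P(y, B) = -1 (P(y, B) = -2 + (⅓)*3 = -2 + 1 = -1)
l(s, q) = 25*s² (l(s, q) = (5*s)² = 25*s²)
W(u) = -u
465174/(-181661) + m(72)/W(l(11, -5 + 4)) = 465174/(-181661) + 663/((-25*11²)) = 465174*(-1/181661) + 663/((-25*121)) = -465174/181661 + 663/((-1*3025)) = -465174/181661 + 663/(-3025) = -465174/181661 + 663*(-1/3025) = -465174/181661 - 663/3025 = -1527592593/549524525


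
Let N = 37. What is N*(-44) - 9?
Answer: -1637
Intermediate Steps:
N*(-44) - 9 = 37*(-44) - 9 = -1628 - 9 = -1637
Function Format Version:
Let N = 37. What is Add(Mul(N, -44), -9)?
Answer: -1637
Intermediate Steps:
Add(Mul(N, -44), -9) = Add(Mul(37, -44), -9) = Add(-1628, -9) = -1637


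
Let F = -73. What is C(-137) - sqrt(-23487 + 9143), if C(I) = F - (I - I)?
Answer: -73 - 2*I*sqrt(3586) ≈ -73.0 - 119.77*I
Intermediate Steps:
C(I) = -73 (C(I) = -73 - (I - I) = -73 - 1*0 = -73 + 0 = -73)
C(-137) - sqrt(-23487 + 9143) = -73 - sqrt(-23487 + 9143) = -73 - sqrt(-14344) = -73 - 2*I*sqrt(3586)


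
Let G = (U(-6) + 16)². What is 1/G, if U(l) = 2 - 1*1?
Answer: 1/289 ≈ 0.0034602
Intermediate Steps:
U(l) = 1 (U(l) = 2 - 1 = 1)
G = 289 (G = (1 + 16)² = 17² = 289)
1/G = 1/289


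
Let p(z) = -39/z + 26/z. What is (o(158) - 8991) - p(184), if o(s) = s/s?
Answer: -1654147/184 ≈ -8989.9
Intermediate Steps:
p(z) = -13/z
o(s) = 1
(o(158) - 8991) - p(184) = (1 - 8991) - (-13)/184 = -8990 - (-13)/184 = -8990 - 1*(-13/184) = -8990 + 13/184 = -1654147/184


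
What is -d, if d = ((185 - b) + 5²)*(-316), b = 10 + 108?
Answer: 29072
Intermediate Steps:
b = 118
d = -29072 (d = ((185 - 1*118) + 5²)*(-316) = ((185 - 118) + 25)*(-316) = (67 + 25)*(-316) = 92*(-316) = -29072)
-d = -1*(-29072) = 29072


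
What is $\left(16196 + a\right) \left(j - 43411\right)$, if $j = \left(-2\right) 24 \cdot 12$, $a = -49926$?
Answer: $1483681510$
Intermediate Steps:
$j = -576$ ($j = \left(-48\right) 12 = -576$)
$\left(16196 + a\right) \left(j - 43411\right) = \left(16196 - 49926\right) \left(-576 - 43411\right) = \left(-33730\right) \left(-43987\right) = 1483681510$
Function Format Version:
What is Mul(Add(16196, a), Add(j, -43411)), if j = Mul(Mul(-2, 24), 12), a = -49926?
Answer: 1483681510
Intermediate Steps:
j = -576 (j = Mul(-48, 12) = -576)
Mul(Add(16196, a), Add(j, -43411)) = Mul(Add(16196, -49926), Add(-576, -43411)) = Mul(-33730, -43987) = 1483681510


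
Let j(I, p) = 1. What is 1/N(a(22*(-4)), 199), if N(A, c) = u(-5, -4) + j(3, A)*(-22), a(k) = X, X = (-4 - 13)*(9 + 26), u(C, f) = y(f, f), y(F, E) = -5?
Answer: -1/27 ≈ -0.037037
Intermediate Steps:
u(C, f) = -5
X = -595 (X = -17*35 = -595)
a(k) = -595
N(A, c) = -27 (N(A, c) = -5 + 1*(-22) = -5 - 22 = -27)
1/N(a(22*(-4)), 199) = 1/(-27) = -1/27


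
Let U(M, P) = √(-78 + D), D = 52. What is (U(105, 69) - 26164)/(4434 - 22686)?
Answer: 6541/4563 - I*√26/18252 ≈ 1.4335 - 0.00027937*I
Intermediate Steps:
U(M, P) = I*√26 (U(M, P) = √(-78 + 52) = √(-26) = I*√26)
(U(105, 69) - 26164)/(4434 - 22686) = (I*√26 - 26164)/(4434 - 22686) = (-26164 + I*√26)/(-18252) = (-26164 + I*√26)*(-1/18252) = 6541/4563 - I*√26/18252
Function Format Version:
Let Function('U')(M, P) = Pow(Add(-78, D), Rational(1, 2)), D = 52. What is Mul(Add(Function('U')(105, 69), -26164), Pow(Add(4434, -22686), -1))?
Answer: Add(Rational(6541, 4563), Mul(Rational(-1, 18252), I, Pow(26, Rational(1, 2)))) ≈ Add(1.4335, Mul(-0.00027937, I))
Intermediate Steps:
Function('U')(M, P) = Mul(I, Pow(26, Rational(1, 2))) (Function('U')(M, P) = Pow(Add(-78, 52), Rational(1, 2)) = Pow(-26, Rational(1, 2)) = Mul(I, Pow(26, Rational(1, 2))))
Mul(Add(Function('U')(105, 69), -26164), Pow(Add(4434, -22686), -1)) = Mul(Add(Mul(I, Pow(26, Rational(1, 2))), -26164), Pow(Add(4434, -22686), -1)) = Mul(Add(-26164, Mul(I, Pow(26, Rational(1, 2)))), Pow(-18252, -1)) = Mul(Add(-26164, Mul(I, Pow(26, Rational(1, 2)))), Rational(-1, 18252)) = Add(Rational(6541, 4563), Mul(Rational(-1, 18252), I, Pow(26, Rational(1, 2))))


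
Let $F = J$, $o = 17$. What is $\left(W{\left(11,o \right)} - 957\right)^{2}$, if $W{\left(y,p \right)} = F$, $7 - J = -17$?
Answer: $870489$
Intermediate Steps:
$J = 24$ ($J = 7 - -17 = 7 + 17 = 24$)
$F = 24$
$W{\left(y,p \right)} = 24$
$\left(W{\left(11,o \right)} - 957\right)^{2} = \left(24 - 957\right)^{2} = \left(-933\right)^{2} = 870489$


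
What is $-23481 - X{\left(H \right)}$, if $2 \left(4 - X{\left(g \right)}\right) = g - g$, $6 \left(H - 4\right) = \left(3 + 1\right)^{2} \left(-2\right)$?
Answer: $-23485$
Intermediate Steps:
$H = - \frac{4}{3}$ ($H = 4 + \frac{\left(3 + 1\right)^{2} \left(-2\right)}{6} = 4 + \frac{4^{2} \left(-2\right)}{6} = 4 + \frac{16 \left(-2\right)}{6} = 4 + \frac{1}{6} \left(-32\right) = 4 - \frac{16}{3} = - \frac{4}{3} \approx -1.3333$)
$X{\left(g \right)} = 4$ ($X{\left(g \right)} = 4 - \frac{g - g}{2} = 4 - 0 = 4 + 0 = 4$)
$-23481 - X{\left(H \right)} = -23481 - 4 = -23485$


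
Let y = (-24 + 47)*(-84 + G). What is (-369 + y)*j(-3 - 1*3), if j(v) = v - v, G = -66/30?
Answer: 0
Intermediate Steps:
G = -11/5 (G = -66*1/30 = -11/5 ≈ -2.2000)
j(v) = 0
y = -9913/5 (y = (-24 + 47)*(-84 - 11/5) = 23*(-431/5) = -9913/5 ≈ -1982.6)
(-369 + y)*j(-3 - 1*3) = (-369 - 9913/5)*0 = -11758/5*0 = 0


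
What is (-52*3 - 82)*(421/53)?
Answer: -100198/53 ≈ -1890.5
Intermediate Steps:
(-52*3 - 82)*(421/53) = (-156 - 82)*(421*(1/53)) = -238*421/53 = -100198/53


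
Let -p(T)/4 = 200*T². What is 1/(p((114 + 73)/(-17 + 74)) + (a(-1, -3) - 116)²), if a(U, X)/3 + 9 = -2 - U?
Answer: 3249/41280484 ≈ 7.8705e-5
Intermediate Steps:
a(U, X) = -33 - 3*U (a(U, X) = -27 + 3*(-2 - U) = -27 + (-6 - 3*U) = -33 - 3*U)
p(T) = -800*T²
1/(p((114 + 73)/(-17 + 74)) + (a(-1, -3) - 116)²) = 1/(-800*(114 + 73)²/(-17 + 74)² + ((-33 - 3*(-1)) - 116)²) = 1/(-800*(187/57)² + ((-33 + 3) - 116)²) = 1/(-800*(187*(1/57))² + (-30 - 116)²) = 1/(-800*(187/57)² + (-146)²) = 1/(-800*34969/3249 + 21316) = 1/(-27975200/3249 + 21316) = 1/(41280484/3249) = 3249/41280484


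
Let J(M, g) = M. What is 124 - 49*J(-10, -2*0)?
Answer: 614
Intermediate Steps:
124 - 49*J(-10, -2*0) = 124 - 49*(-10) = 124 + 490 = 614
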